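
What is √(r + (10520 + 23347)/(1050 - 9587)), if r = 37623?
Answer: 2*√685422250077/8537 ≈ 193.96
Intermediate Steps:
√(r + (10520 + 23347)/(1050 - 9587)) = √(37623 + (10520 + 23347)/(1050 - 9587)) = √(37623 + 33867/(-8537)) = √(37623 + 33867*(-1/8537)) = √(37623 - 33867/8537) = √(321153684/8537) = 2*√685422250077/8537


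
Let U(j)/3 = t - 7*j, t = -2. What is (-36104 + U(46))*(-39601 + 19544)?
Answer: 743633332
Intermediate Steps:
U(j) = -6 - 21*j (U(j) = 3*(-2 - 7*j) = -6 - 21*j)
(-36104 + U(46))*(-39601 + 19544) = (-36104 + (-6 - 21*46))*(-39601 + 19544) = (-36104 + (-6 - 966))*(-20057) = (-36104 - 972)*(-20057) = -37076*(-20057) = 743633332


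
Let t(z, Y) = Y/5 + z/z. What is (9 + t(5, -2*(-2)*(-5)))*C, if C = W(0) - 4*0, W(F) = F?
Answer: 0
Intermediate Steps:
t(z, Y) = 1 + Y/5 (t(z, Y) = Y*(1/5) + 1 = Y/5 + 1 = 1 + Y/5)
C = 0 (C = 0 - 4*0 = 0 + 0 = 0)
(9 + t(5, -2*(-2)*(-5)))*C = (9 + (1 + (-2*(-2)*(-5))/5))*0 = (9 + (1 + (4*(-5))/5))*0 = (9 + (1 + (1/5)*(-20)))*0 = (9 + (1 - 4))*0 = (9 - 3)*0 = 6*0 = 0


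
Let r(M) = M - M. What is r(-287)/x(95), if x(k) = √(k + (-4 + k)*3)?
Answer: 0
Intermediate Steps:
r(M) = 0
x(k) = √(-12 + 4*k) (x(k) = √(k + (-12 + 3*k)) = √(-12 + 4*k))
r(-287)/x(95) = 0/((2*√(-3 + 95))) = 0/((2*√92)) = 0/((2*(2*√23))) = 0/((4*√23)) = 0*(√23/92) = 0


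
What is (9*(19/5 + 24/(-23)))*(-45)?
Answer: -25677/23 ≈ -1116.4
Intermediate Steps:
(9*(19/5 + 24/(-23)))*(-45) = (9*(19*(⅕) + 24*(-1/23)))*(-45) = (9*(19/5 - 24/23))*(-45) = (9*(317/115))*(-45) = (2853/115)*(-45) = -25677/23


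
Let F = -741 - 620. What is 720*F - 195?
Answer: -980115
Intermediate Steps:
F = -1361
720*F - 195 = 720*(-1361) - 195 = -979920 - 195 = -980115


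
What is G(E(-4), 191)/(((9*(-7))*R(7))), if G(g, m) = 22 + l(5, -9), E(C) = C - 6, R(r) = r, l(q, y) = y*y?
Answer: -103/441 ≈ -0.23356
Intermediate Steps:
l(q, y) = y**2
E(C) = -6 + C
G(g, m) = 103 (G(g, m) = 22 + (-9)**2 = 22 + 81 = 103)
G(E(-4), 191)/(((9*(-7))*R(7))) = 103/(((9*(-7))*7)) = 103/((-63*7)) = 103/(-441) = 103*(-1/441) = -103/441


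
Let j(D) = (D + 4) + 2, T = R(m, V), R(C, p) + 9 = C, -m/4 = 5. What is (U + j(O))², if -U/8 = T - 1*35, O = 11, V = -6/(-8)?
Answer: 279841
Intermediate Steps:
V = ¾ (V = -6*(-⅛) = ¾ ≈ 0.75000)
m = -20 (m = -4*5 = -20)
R(C, p) = -9 + C
T = -29 (T = -9 - 20 = -29)
j(D) = 6 + D (j(D) = (4 + D) + 2 = 6 + D)
U = 512 (U = -8*(-29 - 1*35) = -8*(-29 - 35) = -8*(-64) = 512)
(U + j(O))² = (512 + (6 + 11))² = (512 + 17)² = 529² = 279841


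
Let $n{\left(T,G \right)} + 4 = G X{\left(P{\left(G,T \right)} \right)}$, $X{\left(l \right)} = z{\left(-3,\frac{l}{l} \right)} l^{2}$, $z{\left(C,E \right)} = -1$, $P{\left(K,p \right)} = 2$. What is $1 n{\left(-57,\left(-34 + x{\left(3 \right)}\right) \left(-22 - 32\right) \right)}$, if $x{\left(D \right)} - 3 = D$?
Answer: $-6052$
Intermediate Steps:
$x{\left(D \right)} = 3 + D$
$X{\left(l \right)} = - l^{2}$
$n{\left(T,G \right)} = -4 - 4 G$ ($n{\left(T,G \right)} = -4 + G \left(- 2^{2}\right) = -4 + G \left(\left(-1\right) 4\right) = -4 + G \left(-4\right) = -4 - 4 G$)
$1 n{\left(-57,\left(-34 + x{\left(3 \right)}\right) \left(-22 - 32\right) \right)} = 1 \left(-4 - 4 \left(-34 + \left(3 + 3\right)\right) \left(-22 - 32\right)\right) = 1 \left(-4 - 4 \left(-34 + 6\right) \left(-54\right)\right) = 1 \left(-4 - 4 \left(\left(-28\right) \left(-54\right)\right)\right) = 1 \left(-4 - 6048\right) = 1 \left(-6052\right) = -6052$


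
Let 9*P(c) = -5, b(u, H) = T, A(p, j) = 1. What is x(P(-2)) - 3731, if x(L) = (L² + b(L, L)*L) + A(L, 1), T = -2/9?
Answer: -302095/81 ≈ -3729.6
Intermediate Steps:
T = -2/9 (T = -2*⅑ = -2/9 ≈ -0.22222)
b(u, H) = -2/9
P(c) = -5/9 (P(c) = (⅑)*(-5) = -5/9)
x(L) = 1 + L² - 2*L/9 (x(L) = (L² - 2*L/9) + 1 = 1 + L² - 2*L/9)
x(P(-2)) - 3731 = (1 + (-5/9)² - 2/9*(-5/9)) - 3731 = (1 + 25/81 + 10/81) - 3731 = 116/81 - 3731 = -302095/81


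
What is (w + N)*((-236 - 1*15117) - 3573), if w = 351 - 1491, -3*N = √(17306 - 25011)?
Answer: 21575640 + 18926*I*√7705/3 ≈ 2.1576e+7 + 5.5376e+5*I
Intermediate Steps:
N = -I*√7705/3 (N = -√(17306 - 25011)/3 = -I*√7705/3 ≈ -29.259*I)
w = -1140
(w + N)*((-236 - 1*15117) - 3573) = (-1140 - I*√7705/3)*((-236 - 1*15117) - 3573) = (-1140 - I*√7705/3)*((-236 - 15117) - 3573) = (-1140 - I*√7705/3)*(-15353 - 3573) = (-1140 - I*√7705/3)*(-18926) = 21575640 + 18926*I*√7705/3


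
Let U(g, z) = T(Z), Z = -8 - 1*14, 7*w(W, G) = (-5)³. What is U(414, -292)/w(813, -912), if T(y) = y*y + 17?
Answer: -3507/125 ≈ -28.056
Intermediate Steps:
w(W, G) = -125/7 (w(W, G) = (⅐)*(-5)³ = (⅐)*(-125) = -125/7)
Z = -22 (Z = -8 - 14 = -22)
T(y) = 17 + y² (T(y) = y² + 17 = 17 + y²)
U(g, z) = 501 (U(g, z) = 17 + (-22)² = 17 + 484 = 501)
U(414, -292)/w(813, -912) = 501/(-125/7) = 501*(-7/125) = -3507/125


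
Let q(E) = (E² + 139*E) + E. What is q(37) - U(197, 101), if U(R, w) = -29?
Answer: 6578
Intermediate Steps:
q(E) = E² + 140*E
q(37) - U(197, 101) = 37*(140 + 37) - 1*(-29) = 37*177 + 29 = 6549 + 29 = 6578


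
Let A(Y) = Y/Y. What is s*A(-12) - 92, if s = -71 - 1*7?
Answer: -170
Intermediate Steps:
A(Y) = 1
s = -78 (s = -71 - 7 = -78)
s*A(-12) - 92 = -78*1 - 92 = -78 - 92 = -170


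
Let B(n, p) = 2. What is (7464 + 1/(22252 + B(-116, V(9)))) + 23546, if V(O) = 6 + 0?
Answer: 690096541/22254 ≈ 31010.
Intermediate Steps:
V(O) = 6
(7464 + 1/(22252 + B(-116, V(9)))) + 23546 = (7464 + 1/(22252 + 2)) + 23546 = (7464 + 1/22254) + 23546 = 166103857/22254 + 23546 = 690096541/22254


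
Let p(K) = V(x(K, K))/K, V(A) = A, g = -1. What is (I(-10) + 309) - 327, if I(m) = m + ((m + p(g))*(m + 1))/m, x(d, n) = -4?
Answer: -167/5 ≈ -33.400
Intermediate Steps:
p(K) = -4/K
I(m) = m + (1 + m)*(4 + m)/m (I(m) = m + ((m - 4/(-1))*(m + 1))/m = m + ((m - 4*(-1))*(1 + m))/m = m + ((m + 4)*(1 + m))/m = m + ((4 + m)*(1 + m))/m = m + ((1 + m)*(4 + m))/m = m + (1 + m)*(4 + m)/m)
(I(-10) + 309) - 327 = ((5 + 2*(-10) + 4/(-10)) + 309) - 327 = ((5 - 20 + 4*(-1/10)) + 309) - 327 = ((5 - 20 - 2/5) + 309) - 327 = (-77/5 + 309) - 327 = 1468/5 - 327 = -167/5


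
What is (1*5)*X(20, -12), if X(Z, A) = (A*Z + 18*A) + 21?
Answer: -2175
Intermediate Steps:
X(Z, A) = 21 + 18*A + A*Z (X(Z, A) = (18*A + A*Z) + 21 = 21 + 18*A + A*Z)
(1*5)*X(20, -12) = (1*5)*(21 + 18*(-12) - 12*20) = 5*(21 - 216 - 240) = 5*(-435) = -2175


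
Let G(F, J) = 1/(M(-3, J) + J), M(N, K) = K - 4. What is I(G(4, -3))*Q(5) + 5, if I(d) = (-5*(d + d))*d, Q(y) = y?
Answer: 9/2 ≈ 4.5000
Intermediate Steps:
M(N, K) = -4 + K
G(F, J) = 1/(-4 + 2*J) (G(F, J) = 1/((-4 + J) + J) = 1/(-4 + 2*J))
I(d) = -10*d**2 (I(d) = (-10*d)*d = -10*d**2)
I(G(4, -3))*Q(5) + 5 = -10*1/(4*(-2 - 3)**2)*5 + 5 = -10*((1/2)/(-5))**2*5 + 5 = -10*((1/2)*(-1/5))**2*5 + 5 = -10*(-1/10)**2*5 + 5 = -10*1/100*5 + 5 = -1/10*5 + 5 = -1/2 + 5 = 9/2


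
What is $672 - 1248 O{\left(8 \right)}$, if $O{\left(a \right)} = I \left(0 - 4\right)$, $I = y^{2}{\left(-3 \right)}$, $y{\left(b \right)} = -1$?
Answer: $5664$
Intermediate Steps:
$I = 1$ ($I = \left(-1\right)^{2} = 1$)
$O{\left(a \right)} = -4$ ($O{\left(a \right)} = 1 \left(0 - 4\right) = 1 \left(-4\right) = -4$)
$672 - 1248 O{\left(8 \right)} = 672 - -4992 = 672 + 4992 = 5664$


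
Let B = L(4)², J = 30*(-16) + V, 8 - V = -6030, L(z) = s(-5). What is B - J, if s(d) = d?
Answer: -5533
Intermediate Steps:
L(z) = -5
V = 6038 (V = 8 - 1*(-6030) = 8 + 6030 = 6038)
J = 5558 (J = 30*(-16) + 6038 = -480 + 6038 = 5558)
B = 25 (B = (-5)² = 25)
B - J = 25 - 1*5558 = 25 - 5558 = -5533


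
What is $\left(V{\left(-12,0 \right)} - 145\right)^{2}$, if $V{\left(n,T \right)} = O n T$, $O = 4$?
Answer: $21025$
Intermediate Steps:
$V{\left(n,T \right)} = 4 T n$ ($V{\left(n,T \right)} = 4 n T = 4 T n$)
$\left(V{\left(-12,0 \right)} - 145\right)^{2} = \left(4 \cdot 0 \left(-12\right) - 145\right)^{2} = \left(0 - 145\right)^{2} = \left(-145\right)^{2} = 21025$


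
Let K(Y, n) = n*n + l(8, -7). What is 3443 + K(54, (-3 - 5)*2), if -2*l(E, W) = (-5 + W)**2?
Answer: 3627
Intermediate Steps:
l(E, W) = -(-5 + W)**2/2
K(Y, n) = -72 + n**2 (K(Y, n) = n*n - (-5 - 7)**2/2 = n**2 - 1/2*(-12)**2 = n**2 - 1/2*144 = n**2 - 72 = -72 + n**2)
3443 + K(54, (-3 - 5)*2) = 3443 + (-72 + ((-3 - 5)*2)**2) = 3443 + (-72 + (-8*2)**2) = 3443 + (-72 + (-16)**2) = 3443 + (-72 + 256) = 3443 + 184 = 3627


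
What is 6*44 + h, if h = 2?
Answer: 266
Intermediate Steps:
6*44 + h = 6*44 + 2 = 264 + 2 = 266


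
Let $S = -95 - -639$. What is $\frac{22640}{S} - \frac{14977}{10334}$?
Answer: $\frac{3528348}{87839} \approx 40.168$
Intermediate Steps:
$S = 544$ ($S = -95 + 639 = 544$)
$\frac{22640}{S} - \frac{14977}{10334} = \frac{22640}{544} - \frac{14977}{10334} = 22640 \cdot \frac{1}{544} - \frac{14977}{10334} = \frac{1415}{34} - \frac{14977}{10334} = \frac{3528348}{87839}$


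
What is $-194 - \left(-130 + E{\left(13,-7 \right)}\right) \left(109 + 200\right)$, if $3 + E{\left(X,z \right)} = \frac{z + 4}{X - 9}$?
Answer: $\frac{164539}{4} \approx 41135.0$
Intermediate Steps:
$E{\left(X,z \right)} = -3 + \frac{4 + z}{-9 + X}$ ($E{\left(X,z \right)} = -3 + \frac{z + 4}{X - 9} = -3 + \frac{4 + z}{-9 + X}$)
$-194 - \left(-130 + E{\left(13,-7 \right)}\right) \left(109 + 200\right) = -194 - \left(-130 + \frac{31 - 7 - 39}{-9 + 13}\right) \left(109 + 200\right) = -194 - \left(-130 + \frac{31 - 7 - 39}{4}\right) 309 = -194 - \left(-130 + \frac{1}{4} \left(-15\right)\right) 309 = -194 - \left(-130 - \frac{15}{4}\right) 309 = -194 - \left(- \frac{535}{4}\right) 309 = -194 - - \frac{165315}{4} = -194 + \frac{165315}{4} = \frac{164539}{4}$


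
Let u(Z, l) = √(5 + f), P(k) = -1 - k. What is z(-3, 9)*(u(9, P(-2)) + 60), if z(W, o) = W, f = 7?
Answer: -180 - 6*√3 ≈ -190.39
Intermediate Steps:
u(Z, l) = 2*√3 (u(Z, l) = √(5 + 7) = √12 = 2*√3)
z(-3, 9)*(u(9, P(-2)) + 60) = -3*(2*√3 + 60) = -3*(60 + 2*√3) = -180 - 6*√3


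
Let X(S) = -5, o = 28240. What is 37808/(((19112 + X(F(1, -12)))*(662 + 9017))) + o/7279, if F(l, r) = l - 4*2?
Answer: 5222886285152/1346153897187 ≈ 3.8799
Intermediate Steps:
F(l, r) = -8 + l (F(l, r) = l - 8 = -8 + l)
37808/(((19112 + X(F(1, -12)))*(662 + 9017))) + o/7279 = 37808/(((19112 - 5)*(662 + 9017))) + 28240/7279 = 37808/((19107*9679)) + 28240*(1/7279) = 37808/184936653 + 28240/7279 = 5222886285152/1346153897187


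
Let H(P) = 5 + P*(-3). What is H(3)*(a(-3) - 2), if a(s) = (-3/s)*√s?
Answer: 8 - 4*I*√3 ≈ 8.0 - 6.9282*I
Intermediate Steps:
a(s) = -3/√s
H(P) = 5 - 3*P
H(3)*(a(-3) - 2) = (5 - 3*3)*(-(-1)*I*√3 - 2) = (5 - 9)*(-(-1)*I*√3 - 2) = -4*(I*√3 - 2) = -4*(-2 + I*√3) = 8 - 4*I*√3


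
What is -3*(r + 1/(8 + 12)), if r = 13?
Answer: -783/20 ≈ -39.150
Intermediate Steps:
-3*(r + 1/(8 + 12)) = -3*(13 + 1/(8 + 12)) = -3*(13 + 1/20) = -3*261/20 = -783/20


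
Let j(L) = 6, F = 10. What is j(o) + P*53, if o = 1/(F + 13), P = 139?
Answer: 7373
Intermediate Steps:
o = 1/23 (o = 1/(10 + 13) = 1/23 ≈ 0.043478)
j(o) + P*53 = 6 + 139*53 = 6 + 7367 = 7373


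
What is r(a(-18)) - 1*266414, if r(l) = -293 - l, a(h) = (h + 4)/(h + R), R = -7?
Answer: -6667689/25 ≈ -2.6671e+5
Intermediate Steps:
a(h) = (4 + h)/(-7 + h) (a(h) = (h + 4)/(h - 7) = (4 + h)/(-7 + h))
r(a(-18)) - 1*266414 = (-293 - (4 - 18)/(-7 - 18)) - 1*266414 = (-293 - (-14)/(-25)) - 266414 = (-293 - (-1)*(-14)/25) - 266414 = (-293 - 1*14/25) - 266414 = (-293 - 14/25) - 266414 = -7339/25 - 266414 = -6667689/25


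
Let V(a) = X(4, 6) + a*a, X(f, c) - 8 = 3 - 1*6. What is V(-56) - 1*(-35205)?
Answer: 38346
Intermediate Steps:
X(f, c) = 5 (X(f, c) = 8 + (3 - 1*6) = 8 + (3 - 6) = 8 - 3 = 5)
V(a) = 5 + a² (V(a) = 5 + a*a = 5 + a²)
V(-56) - 1*(-35205) = (5 + (-56)²) - 1*(-35205) = (5 + 3136) + 35205 = 3141 + 35205 = 38346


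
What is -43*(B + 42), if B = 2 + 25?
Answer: -2967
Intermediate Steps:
B = 27
-43*(B + 42) = -43*(27 + 42) = -43*69 = -2967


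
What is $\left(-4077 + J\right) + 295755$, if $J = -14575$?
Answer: $277103$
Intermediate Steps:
$\left(-4077 + J\right) + 295755 = \left(-4077 - 14575\right) + 295755 = -18652 + 295755 = 277103$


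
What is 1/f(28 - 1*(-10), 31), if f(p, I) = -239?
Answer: -1/239 ≈ -0.0041841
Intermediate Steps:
1/f(28 - 1*(-10), 31) = 1/(-239) = -1/239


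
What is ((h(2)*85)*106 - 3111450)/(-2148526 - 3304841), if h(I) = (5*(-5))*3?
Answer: 1262400/1817789 ≈ 0.69447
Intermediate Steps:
h(I) = -75 (h(I) = -25*3 = -75)
((h(2)*85)*106 - 3111450)/(-2148526 - 3304841) = (-75*85*106 - 3111450)/(-2148526 - 3304841) = (-6375*106 - 3111450)/(-5453367) = (-675750 - 3111450)*(-1/5453367) = -3787200*(-1/5453367) = 1262400/1817789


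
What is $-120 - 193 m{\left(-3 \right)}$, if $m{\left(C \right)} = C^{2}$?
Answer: $-1857$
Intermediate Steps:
$-120 - 193 m{\left(-3 \right)} = -120 - 193 \left(-3\right)^{2} = -120 - 1737 = -1857$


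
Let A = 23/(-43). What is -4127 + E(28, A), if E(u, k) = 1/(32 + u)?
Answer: -247619/60 ≈ -4127.0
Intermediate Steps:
A = -23/43 (A = 23*(-1/43) = -23/43 ≈ -0.53488)
-4127 + E(28, A) = -4127 + 1/(32 + 28) = -4127 + 1/60 = -247619/60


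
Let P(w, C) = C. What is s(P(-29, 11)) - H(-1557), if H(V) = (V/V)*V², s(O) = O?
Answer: -2424238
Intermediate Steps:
H(V) = V² (H(V) = 1*V² = V²)
s(P(-29, 11)) - H(-1557) = 11 - 1*(-1557)² = 11 - 1*2424249 = 11 - 2424249 = -2424238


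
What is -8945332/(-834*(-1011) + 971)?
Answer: -8945332/844145 ≈ -10.597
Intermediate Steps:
-8945332/(-834*(-1011) + 971) = -8945332/(843174 + 971) = -8945332/844145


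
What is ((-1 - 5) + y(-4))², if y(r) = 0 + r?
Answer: 100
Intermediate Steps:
y(r) = r
((-1 - 5) + y(-4))² = ((-1 - 5) - 4)² = (-6 - 4)² = (-10)² = 100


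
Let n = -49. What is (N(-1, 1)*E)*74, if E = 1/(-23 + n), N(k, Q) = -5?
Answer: 185/36 ≈ 5.1389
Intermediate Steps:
E = -1/72 (E = 1/(-23 - 49) = 1/(-72) = -1/72 ≈ -0.013889)
(N(-1, 1)*E)*74 = -5*(-1/72)*74 = (5/72)*74 = 185/36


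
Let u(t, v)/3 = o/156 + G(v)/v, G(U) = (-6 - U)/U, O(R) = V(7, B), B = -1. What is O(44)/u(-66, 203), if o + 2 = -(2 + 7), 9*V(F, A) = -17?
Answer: 36428756/4373127 ≈ 8.3301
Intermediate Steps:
V(F, A) = -17/9 (V(F, A) = (⅑)*(-17) = -17/9)
o = -11 (o = -2 - (2 + 7) = -2 - 1*9 = -2 - 9 = -11)
O(R) = -17/9
G(U) = (-6 - U)/U
u(t, v) = -11/52 + 3*(-6 - v)/v² (u(t, v) = 3*(-11/156 + ((-6 - v)/v)/v) = 3*(-11*1/156 + (-6 - v)/v²) = 3*(-11/156 + (-6 - v)/v²) = -11/52 + 3*(-6 - v)/v²)
O(44)/u(-66, 203) = -17/(9*(-11/52 - 18/203² - 3/203)) = -17/(9*(-11/52 - 18*1/41209 - 3*1/203)) = -17/(9*(-11/52 - 18/41209 - 3/203)) = -17/(9*(-485903/2142868)) = -17/9*(-2142868/485903) = 36428756/4373127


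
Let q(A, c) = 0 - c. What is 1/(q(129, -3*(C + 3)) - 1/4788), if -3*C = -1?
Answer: 4788/47879 ≈ 0.10000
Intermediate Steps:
C = 1/3 (C = -1/3*(-1) = 1/3 ≈ 0.33333)
q(A, c) = -c
1/(q(129, -3*(C + 3)) - 1/4788) = 1/(-(-3)*(1/3 + 3) - 1/4788) = 1/(-(-3)*10/3 - 1*1/4788) = 1/(-1*(-10) - 1/4788) = 1/(10 - 1/4788) = 1/(47879/4788) = 4788/47879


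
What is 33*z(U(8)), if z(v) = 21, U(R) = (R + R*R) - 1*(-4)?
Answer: 693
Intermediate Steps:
U(R) = 4 + R + R² (U(R) = (R + R²) + 4 = 4 + R + R²)
33*z(U(8)) = 33*21 = 693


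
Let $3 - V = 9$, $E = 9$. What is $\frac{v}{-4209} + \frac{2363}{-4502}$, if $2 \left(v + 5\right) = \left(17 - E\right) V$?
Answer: $- \frac{9815309}{18948918} \approx -0.51799$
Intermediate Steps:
$V = -6$ ($V = 3 - 9 = -6$)
$v = -29$ ($v = -5 + \frac{\left(17 - 9\right) \left(-6\right)}{2} = -5 + \frac{8 \left(-6\right)}{2} = -5 + \frac{1}{2} \left(-48\right) = -5 - 24 = -29$)
$\frac{v}{-4209} + \frac{2363}{-4502} = - \frac{29}{-4209} + \frac{2363}{-4502} = \left(-29\right) \left(- \frac{1}{4209}\right) + 2363 \left(- \frac{1}{4502}\right) = \frac{29}{4209} - \frac{2363}{4502} = - \frac{9815309}{18948918}$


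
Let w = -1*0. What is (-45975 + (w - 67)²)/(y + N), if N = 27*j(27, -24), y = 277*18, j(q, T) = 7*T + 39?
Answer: -41486/1503 ≈ -27.602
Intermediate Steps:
j(q, T) = 39 + 7*T
w = 0
y = 4986
N = -3483 (N = 27*(39 + 7*(-24)) = 27*(39 - 168) = 27*(-129) = -3483)
(-45975 + (w - 67)²)/(y + N) = (-45975 + (0 - 67)²)/(4986 - 3483) = (-45975 + (-67)²)/1503 = (-45975 + 4489)*(1/1503) = -41486*1/1503 = -41486/1503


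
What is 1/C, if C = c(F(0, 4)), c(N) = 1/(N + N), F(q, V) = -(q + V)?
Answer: -8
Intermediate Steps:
F(q, V) = -V - q (F(q, V) = -(V + q) = -V - q)
c(N) = 1/(2*N)
C = -1/8 (C = 1/(2*(-1*4 - 1*0)) = 1/(2*(-4 + 0)) = (1/2)/(-4) = (1/2)*(-1/4) = -1/8 ≈ -0.12500)
1/C = 1/(-1/8) = -8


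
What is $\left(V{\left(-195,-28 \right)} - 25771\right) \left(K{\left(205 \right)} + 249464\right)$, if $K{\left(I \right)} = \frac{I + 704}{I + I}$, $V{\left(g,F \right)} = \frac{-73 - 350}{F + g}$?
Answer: $- \frac{58775964553999}{9143} \approx -6.4285 \cdot 10^{9}$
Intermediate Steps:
$V{\left(g,F \right)} = - \frac{423}{F + g}$
$K{\left(I \right)} = \frac{704 + I}{2 I}$
$\left(V{\left(-195,-28 \right)} - 25771\right) \left(K{\left(205 \right)} + 249464\right) = \left(- \frac{423}{-28 - 195} - 25771\right) \left(\frac{704 + 205}{2 \cdot 205} + 249464\right) = \left(- \frac{423}{-223} - 25771\right) \left(\frac{1}{2} \cdot \frac{1}{205} \cdot 909 + 249464\right) = \left(\left(-423\right) \left(- \frac{1}{223}\right) - 25771\right) \left(\frac{909}{410} + 249464\right) = \left(\frac{423}{223} - 25771\right) \frac{102281149}{410} = \left(- \frac{5746510}{223}\right) \frac{102281149}{410} = - \frac{58775964553999}{9143}$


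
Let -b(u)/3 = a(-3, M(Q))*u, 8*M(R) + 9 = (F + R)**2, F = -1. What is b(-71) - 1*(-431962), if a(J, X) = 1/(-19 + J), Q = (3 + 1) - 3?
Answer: 9502951/22 ≈ 4.3195e+5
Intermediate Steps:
Q = 1 (Q = 4 - 3 = 1)
M(R) = -9/8 + (-1 + R)**2/8
b(u) = 3*u/22 (b(u) = -3*u/(-19 - 3) = -3*u/(-22) = -(-3)*u/22 = 3*u/22)
b(-71) - 1*(-431962) = (3/22)*(-71) - 1*(-431962) = -213/22 + 431962 = 9502951/22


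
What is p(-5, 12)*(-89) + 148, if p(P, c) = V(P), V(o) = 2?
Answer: -30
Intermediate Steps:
p(P, c) = 2
p(-5, 12)*(-89) + 148 = 2*(-89) + 148 = -178 + 148 = -30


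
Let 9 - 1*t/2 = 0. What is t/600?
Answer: 3/100 ≈ 0.030000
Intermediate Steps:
t = 18 (t = 18 - 2*0 = 18 + 0 = 18)
t/600 = 18/600 = 18*(1/600) = 3/100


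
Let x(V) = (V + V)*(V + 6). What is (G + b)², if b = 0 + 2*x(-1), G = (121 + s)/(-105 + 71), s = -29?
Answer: 148996/289 ≈ 515.56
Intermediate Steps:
x(V) = 2*V*(6 + V) (x(V) = (2*V)*(6 + V) = 2*V*(6 + V))
G = -46/17 (G = (121 - 29)/(-105 + 71) = 92/(-34) = 92*(-1/34) = -46/17 ≈ -2.7059)
b = -20 (b = 0 + 2*(2*(-1)*(6 - 1)) = 0 + 2*(2*(-1)*5) = 0 + 2*(-10) = 0 - 20 = -20)
(G + b)² = (-46/17 - 20)² = (-386/17)² = 148996/289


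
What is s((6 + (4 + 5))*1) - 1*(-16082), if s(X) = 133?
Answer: 16215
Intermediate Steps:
s((6 + (4 + 5))*1) - 1*(-16082) = 133 - 1*(-16082) = 133 + 16082 = 16215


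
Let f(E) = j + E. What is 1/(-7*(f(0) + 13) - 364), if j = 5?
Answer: -1/490 ≈ -0.0020408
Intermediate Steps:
f(E) = 5 + E
1/(-7*(f(0) + 13) - 364) = 1/(-7*((5 + 0) + 13) - 364) = 1/(-7*(5 + 13) - 364) = 1/(-7*18 - 364) = 1/(-126 - 364) = 1/(-490) = -1/490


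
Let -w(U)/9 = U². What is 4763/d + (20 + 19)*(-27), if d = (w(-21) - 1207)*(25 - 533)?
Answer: -2768761861/2629408 ≈ -1053.0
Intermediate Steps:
w(U) = -9*U²
d = 2629408 (d = (-9*(-21)² - 1207)*(25 - 533) = (-9*441 - 1207)*(-508) = (-3969 - 1207)*(-508) = -5176*(-508) = 2629408)
4763/d + (20 + 19)*(-27) = 4763/2629408 + (20 + 19)*(-27) = 4763*(1/2629408) + 39*(-27) = 4763/2629408 - 1053 = -2768761861/2629408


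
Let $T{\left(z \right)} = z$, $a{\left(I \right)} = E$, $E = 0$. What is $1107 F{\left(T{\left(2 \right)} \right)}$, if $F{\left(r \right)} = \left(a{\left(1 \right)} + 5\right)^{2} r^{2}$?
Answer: $110700$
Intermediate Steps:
$a{\left(I \right)} = 0$
$F{\left(r \right)} = 25 r^{2}$ ($F{\left(r \right)} = \left(0 + 5\right)^{2} r^{2} = 5^{2} r^{2} = 25 r^{2}$)
$1107 F{\left(T{\left(2 \right)} \right)} = 1107 \cdot 25 \cdot 2^{2} = 1107 \cdot 25 \cdot 4 = 1107 \cdot 100 = 110700$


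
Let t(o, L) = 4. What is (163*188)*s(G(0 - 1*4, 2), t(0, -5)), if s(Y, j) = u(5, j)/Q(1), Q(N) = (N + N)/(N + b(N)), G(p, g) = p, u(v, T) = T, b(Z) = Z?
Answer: 122576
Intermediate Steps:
Q(N) = 1 (Q(N) = (N + N)/(N + N) = (2*N)/((2*N)) = (2*N)*(1/(2*N)) = 1)
s(Y, j) = j (s(Y, j) = j/1 = j*1 = j)
(163*188)*s(G(0 - 1*4, 2), t(0, -5)) = (163*188)*4 = 30644*4 = 122576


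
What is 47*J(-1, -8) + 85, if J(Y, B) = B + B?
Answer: -667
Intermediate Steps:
J(Y, B) = 2*B
47*J(-1, -8) + 85 = 47*(2*(-8)) + 85 = 47*(-16) + 85 = -752 + 85 = -667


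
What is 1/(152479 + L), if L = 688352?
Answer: 1/840831 ≈ 1.1893e-6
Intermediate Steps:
1/(152479 + L) = 1/(152479 + 688352) = 1/840831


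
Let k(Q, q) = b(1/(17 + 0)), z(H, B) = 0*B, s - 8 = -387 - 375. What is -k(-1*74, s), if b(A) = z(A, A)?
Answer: 0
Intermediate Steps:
s = -754 (s = 8 + (-387 - 375) = 8 - 762 = -754)
z(H, B) = 0
b(A) = 0
k(Q, q) = 0
-k(-1*74, s) = -1*0 = 0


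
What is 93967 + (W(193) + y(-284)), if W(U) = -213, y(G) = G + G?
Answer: 93186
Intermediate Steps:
y(G) = 2*G
93967 + (W(193) + y(-284)) = 93967 + (-213 + 2*(-284)) = 93967 + (-213 - 568) = 93967 - 781 = 93186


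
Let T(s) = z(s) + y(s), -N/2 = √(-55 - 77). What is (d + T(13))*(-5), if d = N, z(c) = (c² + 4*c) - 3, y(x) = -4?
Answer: -1070 + 20*I*√33 ≈ -1070.0 + 114.89*I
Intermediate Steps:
z(c) = -3 + c² + 4*c
N = -4*I*√33 (N = -2*√(-55 - 77) = -4*I*√33 ≈ -22.978*I)
T(s) = -7 + s² + 4*s (T(s) = (-3 + s² + 4*s) - 4 = -7 + s² + 4*s)
d = -4*I*√33 ≈ -22.978*I
(d + T(13))*(-5) = (-4*I*√33 + (-7 + 13² + 4*13))*(-5) = (-4*I*√33 + (-7 + 169 + 52))*(-5) = (-4*I*√33 + 214)*(-5) = (214 - 4*I*√33)*(-5) = -1070 + 20*I*√33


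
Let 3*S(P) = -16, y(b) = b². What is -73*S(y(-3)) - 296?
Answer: 280/3 ≈ 93.333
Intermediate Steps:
S(P) = -16/3 (S(P) = (⅓)*(-16) = -16/3)
-73*S(y(-3)) - 296 = -73*(-16/3) - 296 = 1168/3 - 296 = 280/3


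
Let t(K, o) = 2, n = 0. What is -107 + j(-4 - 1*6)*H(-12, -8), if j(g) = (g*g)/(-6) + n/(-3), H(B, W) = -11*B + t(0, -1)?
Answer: -7021/3 ≈ -2340.3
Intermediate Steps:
H(B, W) = 2 - 11*B (H(B, W) = -11*B + 2 = 2 - 11*B)
j(g) = -g²/6 (j(g) = (g*g)/(-6) + 0/(-3) = g²*(-⅙) + 0*(-⅓) = -g²/6 + 0 = -g²/6)
-107 + j(-4 - 1*6)*H(-12, -8) = -107 + (-(-4 - 1*6)²/6)*(2 - 11*(-12)) = -107 + (-(-4 - 6)²/6)*(2 + 132) = -107 - ⅙*(-10)²*134 = -107 - ⅙*100*134 = -107 - 50/3*134 = -107 - 6700/3 = -7021/3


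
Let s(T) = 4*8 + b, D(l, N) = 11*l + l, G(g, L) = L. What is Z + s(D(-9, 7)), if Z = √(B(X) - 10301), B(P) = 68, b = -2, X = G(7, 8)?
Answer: 30 + 3*I*√1137 ≈ 30.0 + 101.16*I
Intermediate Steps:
X = 8
D(l, N) = 12*l
s(T) = 30 (s(T) = 4*8 - 2 = 32 - 2 = 30)
Z = 3*I*√1137 (Z = √(68 - 10301) = √(-10233) = 3*I*√1137 ≈ 101.16*I)
Z + s(D(-9, 7)) = 3*I*√1137 + 30 = 30 + 3*I*√1137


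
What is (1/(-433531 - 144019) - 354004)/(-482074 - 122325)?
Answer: 204455010201/349070642450 ≈ 0.58571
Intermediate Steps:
(1/(-433531 - 144019) - 354004)/(-482074 - 122325) = (1/(-577550) - 354004)/(-604399) = (-1/577550 - 354004)*(-1/604399) = -204455010201/577550*(-1/604399) = 204455010201/349070642450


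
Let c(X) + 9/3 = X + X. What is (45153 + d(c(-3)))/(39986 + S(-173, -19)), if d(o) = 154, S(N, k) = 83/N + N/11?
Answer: 86219221/76062516 ≈ 1.1335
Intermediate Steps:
S(N, k) = 83/N + N/11 (S(N, k) = 83/N + N*(1/11) = 83/N + N/11)
c(X) = -3 + 2*X (c(X) = -3 + (X + X) = -3 + 2*X)
(45153 + d(c(-3)))/(39986 + S(-173, -19)) = (45153 + 154)/(39986 + (83/(-173) + (1/11)*(-173))) = 45307/(39986 + (83*(-1/173) - 173/11)) = 45307/(39986 + (-83/173 - 173/11)) = 45307/(39986 - 30842/1903) = 45307/(76062516/1903) = 45307*(1903/76062516) = 86219221/76062516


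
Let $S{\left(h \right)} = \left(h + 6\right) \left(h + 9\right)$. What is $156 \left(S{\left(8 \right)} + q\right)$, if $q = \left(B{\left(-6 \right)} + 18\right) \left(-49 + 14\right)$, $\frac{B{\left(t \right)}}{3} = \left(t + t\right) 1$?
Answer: $135408$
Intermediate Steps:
$B{\left(t \right)} = 6 t$ ($B{\left(t \right)} = 3 \left(t + t\right) 1 = 3 \cdot 2 t 1 = 3 \cdot 2 t = 6 t$)
$S{\left(h \right)} = \left(6 + h\right) \left(9 + h\right)$
$q = 630$ ($q = \left(6 \left(-6\right) + 18\right) \left(-49 + 14\right) = \left(-36 + 18\right) \left(-35\right) = \left(-18\right) \left(-35\right) = 630$)
$156 \left(S{\left(8 \right)} + q\right) = 156 \left(\left(54 + 8^{2} + 15 \cdot 8\right) + 630\right) = 156 \left(\left(54 + 64 + 120\right) + 630\right) = 156 \left(238 + 630\right) = 156 \cdot 868 = 135408$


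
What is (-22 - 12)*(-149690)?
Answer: 5089460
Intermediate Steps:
(-22 - 12)*(-149690) = -34*(-149690) = 5089460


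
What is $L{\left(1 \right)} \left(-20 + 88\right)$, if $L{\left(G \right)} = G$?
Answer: $68$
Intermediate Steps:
$L{\left(1 \right)} \left(-20 + 88\right) = 1 \left(-20 + 88\right) = 1 \cdot 68 = 68$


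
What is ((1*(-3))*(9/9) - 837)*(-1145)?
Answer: 961800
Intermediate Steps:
((1*(-3))*(9/9) - 837)*(-1145) = (-27/9 - 837)*(-1145) = (-3*1 - 837)*(-1145) = (-3 - 837)*(-1145) = -840*(-1145) = 961800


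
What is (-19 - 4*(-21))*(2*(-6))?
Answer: -780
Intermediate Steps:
(-19 - 4*(-21))*(2*(-6)) = (-19 + 84)*(-12) = 65*(-12) = -780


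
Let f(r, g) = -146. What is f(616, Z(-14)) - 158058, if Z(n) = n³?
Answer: -158204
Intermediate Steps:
f(616, Z(-14)) - 158058 = -146 - 158058 = -158204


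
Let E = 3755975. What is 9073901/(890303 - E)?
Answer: -9073901/2865672 ≈ -3.1664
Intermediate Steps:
9073901/(890303 - E) = 9073901/(890303 - 1*3755975) = 9073901/(890303 - 3755975) = 9073901/(-2865672) = 9073901*(-1/2865672) = -9073901/2865672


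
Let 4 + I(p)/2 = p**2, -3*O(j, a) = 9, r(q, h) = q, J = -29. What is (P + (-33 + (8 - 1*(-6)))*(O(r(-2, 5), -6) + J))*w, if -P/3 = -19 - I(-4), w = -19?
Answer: -14003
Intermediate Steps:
O(j, a) = -3 (O(j, a) = -1/3*9 = -3)
I(p) = -8 + 2*p**2
P = 129 (P = -3*(-19 - (-8 + 2*(-4)**2)) = -3*(-19 - (-8 + 2*16)) = -3*(-19 - (-8 + 32)) = -3*(-19 - 1*24) = -3*(-19 - 24) = -3*(-43) = 129)
(P + (-33 + (8 - 1*(-6)))*(O(r(-2, 5), -6) + J))*w = (129 + (-33 + (8 - 1*(-6)))*(-3 - 29))*(-19) = (129 + (-33 + (8 + 6))*(-32))*(-19) = (129 + (-33 + 14)*(-32))*(-19) = (129 - 19*(-32))*(-19) = (129 + 608)*(-19) = 737*(-19) = -14003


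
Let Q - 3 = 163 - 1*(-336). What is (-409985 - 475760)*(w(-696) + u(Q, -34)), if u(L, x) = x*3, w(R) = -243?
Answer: 305582025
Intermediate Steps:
Q = 502 (Q = 3 + (163 - 1*(-336)) = 3 + (163 + 336) = 3 + 499 = 502)
u(L, x) = 3*x
(-409985 - 475760)*(w(-696) + u(Q, -34)) = (-409985 - 475760)*(-243 + 3*(-34)) = -885745*(-243 - 102) = -885745*(-345) = 305582025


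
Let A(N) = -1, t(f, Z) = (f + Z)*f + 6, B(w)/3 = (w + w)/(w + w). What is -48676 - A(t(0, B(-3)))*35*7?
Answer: -48431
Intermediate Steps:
B(w) = 3 (B(w) = 3*((w + w)/(w + w)) = 3*((2*w)/((2*w))) = 3*((2*w)*(1/(2*w))) = 3*1 = 3)
t(f, Z) = 6 + f*(Z + f) (t(f, Z) = (Z + f)*f + 6 = f*(Z + f) + 6 = 6 + f*(Z + f))
-48676 - A(t(0, B(-3)))*35*7 = -48676 - (-1*35)*7 = -48676 - (-35)*7 = -48676 - 1*(-245) = -48676 + 245 = -48431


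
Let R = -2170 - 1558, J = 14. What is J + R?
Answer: -3714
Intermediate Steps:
R = -3728
J + R = 14 - 3728 = -3714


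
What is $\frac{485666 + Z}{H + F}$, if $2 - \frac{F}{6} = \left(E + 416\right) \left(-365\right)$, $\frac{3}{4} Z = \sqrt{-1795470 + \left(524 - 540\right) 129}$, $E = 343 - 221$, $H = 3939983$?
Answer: $\frac{485666}{5118215} + \frac{4 i \sqrt{199726}}{5118215} \approx 0.09489 + 0.00034927 i$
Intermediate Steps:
$E = 122$
$Z = 4 i \sqrt{199726}$ ($Z = \frac{4 \sqrt{-1795470 + \left(524 - 540\right) 129}}{3} = \frac{4 \sqrt{-1795470 - 2064}}{3} = \frac{4 \sqrt{-1797534}}{3} = \frac{4 \cdot 3 i \sqrt{199726}}{3} = 4 i \sqrt{199726} \approx 1787.6 i$)
$F = 1178232$ ($F = 12 - 6 \left(122 + 416\right) \left(-365\right) = 12 - 6 \cdot 538 \left(-365\right) = 12 - -1178220 = 12 + 1178220 = 1178232$)
$\frac{485666 + Z}{H + F} = \frac{485666 + 4 i \sqrt{199726}}{3939983 + 1178232} = \frac{485666 + 4 i \sqrt{199726}}{5118215} = \left(485666 + 4 i \sqrt{199726}\right) \frac{1}{5118215} = \frac{485666}{5118215} + \frac{4 i \sqrt{199726}}{5118215}$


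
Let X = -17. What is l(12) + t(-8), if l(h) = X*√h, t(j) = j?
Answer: -8 - 34*√3 ≈ -66.890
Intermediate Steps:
l(h) = -17*√h
l(12) + t(-8) = -34*√3 - 8 = -8 - 34*√3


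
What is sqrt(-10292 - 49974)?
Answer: I*sqrt(60266) ≈ 245.49*I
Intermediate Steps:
sqrt(-10292 - 49974) = sqrt(-60266) = I*sqrt(60266)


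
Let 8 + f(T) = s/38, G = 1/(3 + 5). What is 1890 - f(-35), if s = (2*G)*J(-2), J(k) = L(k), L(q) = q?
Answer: 144249/76 ≈ 1898.0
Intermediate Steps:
J(k) = k
G = 1/8 ≈ 0.12500
s = -1/2 (s = (2*(1/8))*(-2) = (1/4)*(-2) = -1/2 ≈ -0.50000)
f(T) = -609/76 (f(T) = -8 - 1/2/38 = -8 - 1/2*1/38 = -8 - 1/76 = -609/76)
1890 - f(-35) = 1890 - 1*(-609/76) = 1890 + 609/76 = 144249/76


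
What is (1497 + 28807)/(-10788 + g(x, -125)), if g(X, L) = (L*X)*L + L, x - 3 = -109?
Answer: -30304/1667163 ≈ -0.018177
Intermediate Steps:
x = -106 (x = 3 - 109 = -106)
g(X, L) = L + X*L**2 (g(X, L) = X*L**2 + L = L + X*L**2)
(1497 + 28807)/(-10788 + g(x, -125)) = (1497 + 28807)/(-10788 - 125*(1 - 125*(-106))) = 30304/(-10788 - 125*(1 + 13250)) = 30304/(-10788 - 125*13251) = 30304/(-10788 - 1656375) = 30304/(-1667163) = 30304*(-1/1667163) = -30304/1667163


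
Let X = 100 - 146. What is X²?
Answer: 2116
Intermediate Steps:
X = -46
X² = (-46)² = 2116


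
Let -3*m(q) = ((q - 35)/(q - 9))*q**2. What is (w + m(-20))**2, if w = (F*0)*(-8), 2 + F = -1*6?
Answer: 484000000/7569 ≈ 63945.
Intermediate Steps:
F = -8 (F = -2 - 1*6 = -2 - 6 = -8)
w = 0 (w = -8*0*(-8) = 0*(-8) = 0)
m(q) = -q**2*(-35 + q)/(3*(-9 + q)) (m(q) = -(q - 35)/(q - 9)*q**2/3 = -(-35 + q)/(-9 + q)*q**2/3 = -q**2*(-35 + q)/(3*(-9 + q)))
(w + m(-20))**2 = (0 + (1/3)*(-20)**2*(35 - 1*(-20))/(-9 - 20))**2 = (0 + (1/3)*400*(35 + 20)/(-29))**2 = (0 + (1/3)*400*(-1/29)*55)**2 = (0 - 22000/87)**2 = (-22000/87)**2 = 484000000/7569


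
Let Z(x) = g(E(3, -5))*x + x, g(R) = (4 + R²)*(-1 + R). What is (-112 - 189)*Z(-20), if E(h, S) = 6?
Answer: 1210020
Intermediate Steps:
g(R) = (-1 + R)*(4 + R²)
Z(x) = 201*x (Z(x) = (-4 + 6³ - 1*6² + 4*6)*x + x = (-4 + 216 - 1*36 + 24)*x + x = (-4 + 216 - 36 + 24)*x + x = 200*x + x = 201*x)
(-112 - 189)*Z(-20) = (-112 - 189)*(201*(-20)) = -301*(-4020) = 1210020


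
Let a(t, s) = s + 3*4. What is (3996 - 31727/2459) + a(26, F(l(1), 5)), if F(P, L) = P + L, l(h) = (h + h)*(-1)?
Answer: 9831322/2459 ≈ 3998.1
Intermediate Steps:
l(h) = -2*h (l(h) = (2*h)*(-1) = -2*h)
F(P, L) = L + P
a(t, s) = 12 + s (a(t, s) = s + 12 = 12 + s)
(3996 - 31727/2459) + a(26, F(l(1), 5)) = (3996 - 31727/2459) + (12 + (5 - 2*1)) = (3996 - 31727*1/2459) + (12 + (5 - 2)) = (3996 - 31727/2459) + (12 + 3) = 9794437/2459 + 15 = 9831322/2459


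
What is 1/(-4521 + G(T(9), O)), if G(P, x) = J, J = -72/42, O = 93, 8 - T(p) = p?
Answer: -7/31659 ≈ -0.00022111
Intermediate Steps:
T(p) = 8 - p
J = -12/7 (J = -72*1/42 = -12/7 ≈ -1.7143)
G(P, x) = -12/7
1/(-4521 + G(T(9), O)) = 1/(-4521 - 12/7) = 1/(-31659/7) = -7/31659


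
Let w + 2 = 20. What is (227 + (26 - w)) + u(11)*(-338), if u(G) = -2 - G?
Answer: 4629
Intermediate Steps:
w = 18 (w = -2 + 20 = 18)
(227 + (26 - w)) + u(11)*(-338) = (227 + (26 - 1*18)) + (-2 - 1*11)*(-338) = (227 + (26 - 18)) + (-2 - 11)*(-338) = (227 + 8) - 13*(-338) = 235 + 4394 = 4629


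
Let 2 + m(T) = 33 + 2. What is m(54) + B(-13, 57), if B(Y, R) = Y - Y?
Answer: 33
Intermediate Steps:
m(T) = 33 (m(T) = -2 + (33 + 2) = -2 + 35 = 33)
B(Y, R) = 0
m(54) + B(-13, 57) = 33 + 0 = 33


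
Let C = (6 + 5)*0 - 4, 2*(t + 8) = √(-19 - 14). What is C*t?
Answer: 32 - 2*I*√33 ≈ 32.0 - 11.489*I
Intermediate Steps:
t = -8 + I*√33/2 (t = -8 + √(-19 - 14)/2 = -8 + √(-33)/2 = -8 + (I*√33)/2 = -8 + I*√33/2 ≈ -8.0 + 2.8723*I)
C = -4 (C = 11*0 - 4 = 0 - 4 = -4)
C*t = -4*(-8 + I*√33/2) = 32 - 2*I*√33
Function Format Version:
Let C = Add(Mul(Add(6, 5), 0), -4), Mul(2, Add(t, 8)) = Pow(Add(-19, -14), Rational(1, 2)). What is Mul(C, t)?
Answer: Add(32, Mul(-2, I, Pow(33, Rational(1, 2)))) ≈ Add(32.000, Mul(-11.489, I))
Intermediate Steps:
t = Add(-8, Mul(Rational(1, 2), I, Pow(33, Rational(1, 2)))) (t = Add(-8, Mul(Rational(1, 2), Pow(Add(-19, -14), Rational(1, 2)))) = Add(-8, Mul(Rational(1, 2), Pow(-33, Rational(1, 2)))) = Add(-8, Mul(Rational(1, 2), Mul(I, Pow(33, Rational(1, 2))))) = Add(-8, Mul(Rational(1, 2), I, Pow(33, Rational(1, 2)))) ≈ Add(-8.0000, Mul(2.8723, I)))
C = -4 (C = Add(Mul(11, 0), -4) = Add(0, -4) = -4)
Mul(C, t) = Mul(-4, Add(-8, Mul(Rational(1, 2), I, Pow(33, Rational(1, 2))))) = Add(32, Mul(-2, I, Pow(33, Rational(1, 2))))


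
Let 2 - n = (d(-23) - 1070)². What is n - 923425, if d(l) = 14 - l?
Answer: -1990512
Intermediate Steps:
n = -1067087 (n = 2 - ((14 - 1*(-23)) - 1070)² = 2 - ((14 + 23) - 1070)² = 2 - (37 - 1070)² = 2 - 1*(-1033)² = 2 - 1*1067089 = 2 - 1067089 = -1067087)
n - 923425 = -1067087 - 923425 = -1990512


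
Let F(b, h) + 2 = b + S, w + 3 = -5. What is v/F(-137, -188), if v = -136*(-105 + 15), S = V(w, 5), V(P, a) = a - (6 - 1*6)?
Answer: -6120/67 ≈ -91.343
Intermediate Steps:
w = -8 (w = -3 - 5 = -8)
V(P, a) = a (V(P, a) = a - (6 - 6) = a - 1*0 = a + 0 = a)
S = 5
v = 12240 (v = -136*(-90) = 12240)
F(b, h) = 3 + b (F(b, h) = -2 + (b + 5) = -2 + (5 + b) = 3 + b)
v/F(-137, -188) = 12240/(3 - 137) = 12240/(-134) = 12240*(-1/134) = -6120/67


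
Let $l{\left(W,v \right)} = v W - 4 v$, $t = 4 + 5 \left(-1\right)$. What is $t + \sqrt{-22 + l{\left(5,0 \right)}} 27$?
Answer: $-1 + 27 i \sqrt{22} \approx -1.0 + 126.64 i$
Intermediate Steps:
$t = -1$ ($t = 4 - 5 = -1$)
$l{\left(W,v \right)} = - 4 v + W v$ ($l{\left(W,v \right)} = W v - 4 v = - 4 v + W v$)
$t + \sqrt{-22 + l{\left(5,0 \right)}} 27 = -1 + \sqrt{-22 + 0 \left(-4 + 5\right)} 27 = -1 + \sqrt{-22 + 0 \cdot 1} \cdot 27 = -1 + \sqrt{-22 + 0} \cdot 27 = -1 + \sqrt{-22} \cdot 27 = -1 + i \sqrt{22} \cdot 27 = -1 + 27 i \sqrt{22}$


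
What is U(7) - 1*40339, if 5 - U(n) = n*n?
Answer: -40383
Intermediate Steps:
U(n) = 5 - n**2 (U(n) = 5 - n*n = 5 - n**2)
U(7) - 1*40339 = (5 - 1*7**2) - 1*40339 = (5 - 1*49) - 40339 = (5 - 49) - 40339 = -44 - 40339 = -40383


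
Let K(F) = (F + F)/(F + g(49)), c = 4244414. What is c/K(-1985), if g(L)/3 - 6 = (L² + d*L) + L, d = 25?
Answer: -19222951006/1985 ≈ -9.6841e+6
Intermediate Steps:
g(L) = 18 + 3*L² + 78*L (g(L) = 18 + 3*((L² + 25*L) + L) = 18 + 3*(L² + 26*L) = 18 + (3*L² + 78*L) = 18 + 3*L² + 78*L)
K(F) = 2*F/(11043 + F) (K(F) = (F + F)/(F + (18 + 3*49² + 78*49)) = (2*F)/(F + (18 + 3*2401 + 3822)) = (2*F)/(F + (18 + 7203 + 3822)) = (2*F)/(F + 11043) = (2*F)/(11043 + F) = 2*F/(11043 + F))
c/K(-1985) = 4244414/((2*(-1985)/(11043 - 1985))) = 4244414/((2*(-1985)/9058)) = 4244414/((2*(-1985)*(1/9058))) = 4244414/(-1985/4529) = 4244414*(-4529/1985) = -19222951006/1985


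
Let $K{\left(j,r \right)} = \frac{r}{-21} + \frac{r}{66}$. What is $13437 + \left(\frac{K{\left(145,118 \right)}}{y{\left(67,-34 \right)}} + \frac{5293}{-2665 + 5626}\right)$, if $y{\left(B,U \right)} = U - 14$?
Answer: $\frac{7003477595}{521136} \approx 13439.0$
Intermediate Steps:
$y{\left(B,U \right)} = -14 + U$
$K{\left(j,r \right)} = - \frac{5 r}{154}$ ($K{\left(j,r \right)} = r \left(- \frac{1}{21}\right) + r \frac{1}{66} = - \frac{r}{21} + \frac{r}{66} = - \frac{5 r}{154}$)
$13437 + \left(\frac{K{\left(145,118 \right)}}{y{\left(67,-34 \right)}} + \frac{5293}{-2665 + 5626}\right) = 13437 + \left(\frac{\left(- \frac{5}{154}\right) 118}{-14 - 34} + \frac{5293}{-2665 + 5626}\right) = 13437 + \left(- \frac{295}{77 \left(-48\right)} + \frac{5293}{2961}\right) = 13437 + \left(\left(- \frac{295}{77}\right) \left(- \frac{1}{48}\right) + 5293 \cdot \frac{1}{2961}\right) = 13437 + \left(\frac{295}{3696} + \frac{5293}{2961}\right) = 13437 + \frac{973163}{521136} = \frac{7003477595}{521136}$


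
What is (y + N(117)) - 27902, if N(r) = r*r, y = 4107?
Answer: -10106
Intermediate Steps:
N(r) = r²
(y + N(117)) - 27902 = (4107 + 117²) - 27902 = (4107 + 13689) - 27902 = 17796 - 27902 = -10106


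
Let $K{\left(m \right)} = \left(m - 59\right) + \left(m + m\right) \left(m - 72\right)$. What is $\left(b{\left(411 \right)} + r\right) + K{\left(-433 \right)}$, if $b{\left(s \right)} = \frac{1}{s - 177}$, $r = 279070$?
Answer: $\frac{167522473}{234} \approx 7.1591 \cdot 10^{5}$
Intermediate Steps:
$b{\left(s \right)} = \frac{1}{-177 + s}$
$K{\left(m \right)} = -59 + m + 2 m \left(-72 + m\right)$ ($K{\left(m \right)} = \left(-59 + m\right) + 2 m \left(-72 + m\right) = -59 + m + 2 m \left(-72 + m\right)$)
$\left(b{\left(411 \right)} + r\right) + K{\left(-433 \right)} = \left(\frac{1}{-177 + 411} + 279070\right) - \left(-61860 - 374978\right) = \left(\frac{1}{234} + 279070\right) + \left(-59 + 61919 + 2 \cdot 187489\right) = \left(\frac{1}{234} + 279070\right) + \left(-59 + 61919 + 374978\right) = \frac{65302381}{234} + 436838 = \frac{167522473}{234}$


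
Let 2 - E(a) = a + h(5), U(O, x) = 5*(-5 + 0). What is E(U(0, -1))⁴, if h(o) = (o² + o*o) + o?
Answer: 614656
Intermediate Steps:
U(O, x) = -25 (U(O, x) = 5*(-5) = -25)
h(o) = o + 2*o² (h(o) = (o² + o²) + o = 2*o² + o = o + 2*o²)
E(a) = -53 - a (E(a) = 2 - (a + 5*(1 + 2*5)) = 2 - (a + 5*(1 + 10)) = 2 - (a + 5*11) = 2 - (a + 55) = 2 - (55 + a) = 2 + (-55 - a) = -53 - a)
E(U(0, -1))⁴ = (-53 - 1*(-25))⁴ = (-53 + 25)⁴ = (-28)⁴ = 614656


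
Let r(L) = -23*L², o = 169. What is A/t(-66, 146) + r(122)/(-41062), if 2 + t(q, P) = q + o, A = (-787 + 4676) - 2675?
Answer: 42212400/2073631 ≈ 20.357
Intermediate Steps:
A = 1214 (A = 3889 - 2675 = 1214)
t(q, P) = 167 + q (t(q, P) = -2 + (q + 169) = -2 + (169 + q) = 167 + q)
A/t(-66, 146) + r(122)/(-41062) = 1214/(167 - 66) - 23*122²/(-41062) = 1214/101 - 23*14884*(-1/41062) = 1214*(1/101) - 342332*(-1/41062) = 1214/101 + 171166/20531 = 42212400/2073631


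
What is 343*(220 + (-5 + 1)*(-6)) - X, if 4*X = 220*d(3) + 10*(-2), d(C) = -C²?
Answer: 84192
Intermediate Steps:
X = -500 (X = (220*(-1*3²) + 10*(-2))/4 = (220*(-1*9) - 20)/4 = (220*(-9) - 20)/4 = (-1980 - 20)/4 = (¼)*(-2000) = -500)
343*(220 + (-5 + 1)*(-6)) - X = 343*(220 + (-5 + 1)*(-6)) - 1*(-500) = 343*(220 - 4*(-6)) + 500 = 343*(220 + 24) + 500 = 343*244 + 500 = 83692 + 500 = 84192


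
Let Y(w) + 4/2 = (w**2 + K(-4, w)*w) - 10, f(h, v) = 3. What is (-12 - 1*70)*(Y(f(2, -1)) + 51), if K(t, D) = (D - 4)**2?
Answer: -4182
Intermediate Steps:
K(t, D) = (-4 + D)**2
Y(w) = -12 + w**2 + w*(-4 + w)**2 (Y(w) = -2 + ((w**2 + (-4 + w)**2*w) - 10) = -2 + ((w**2 + w*(-4 + w)**2) - 10) = -2 + (-10 + w**2 + w*(-4 + w)**2) = -12 + w**2 + w*(-4 + w)**2)
(-12 - 1*70)*(Y(f(2, -1)) + 51) = (-12 - 1*70)*((-12 + 3**2 + 3*(-4 + 3)**2) + 51) = (-12 - 70)*((-12 + 9 + 3*(-1)**2) + 51) = -82*((-12 + 9 + 3*1) + 51) = -82*((-12 + 9 + 3) + 51) = -82*(0 + 51) = -82*51 = -4182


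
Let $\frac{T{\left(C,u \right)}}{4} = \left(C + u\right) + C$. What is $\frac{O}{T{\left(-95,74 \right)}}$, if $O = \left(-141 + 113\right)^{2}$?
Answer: $- \frac{49}{29} \approx -1.6897$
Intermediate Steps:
$T{\left(C,u \right)} = 4 u + 8 C$ ($T{\left(C,u \right)} = 4 \left(\left(C + u\right) + C\right) = 4 \left(u + 2 C\right) = 4 u + 8 C$)
$O = 784$ ($O = \left(-28\right)^{2} = 784$)
$\frac{O}{T{\left(-95,74 \right)}} = \frac{784}{4 \cdot 74 + 8 \left(-95\right)} = \frac{784}{296 - 760} = \frac{784}{-464} = 784 \left(- \frac{1}{464}\right) = - \frac{49}{29}$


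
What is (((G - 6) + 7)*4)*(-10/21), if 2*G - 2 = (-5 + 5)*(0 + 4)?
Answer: -80/21 ≈ -3.8095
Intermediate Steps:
G = 1 (G = 1 + ((-5 + 5)*(0 + 4))/2 = 1 + (0*4)/2 = 1 + (1/2)*0 = 1 + 0 = 1)
(((G - 6) + 7)*4)*(-10/21) = (((1 - 6) + 7)*4)*(-10/21) = ((-5 + 7)*4)*(-10*1/21) = (2*4)*(-10/21) = 8*(-10/21) = -80/21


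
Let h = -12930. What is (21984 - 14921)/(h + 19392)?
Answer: 7063/6462 ≈ 1.0930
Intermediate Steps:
(21984 - 14921)/(h + 19392) = (21984 - 14921)/(-12930 + 19392) = 7063/6462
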